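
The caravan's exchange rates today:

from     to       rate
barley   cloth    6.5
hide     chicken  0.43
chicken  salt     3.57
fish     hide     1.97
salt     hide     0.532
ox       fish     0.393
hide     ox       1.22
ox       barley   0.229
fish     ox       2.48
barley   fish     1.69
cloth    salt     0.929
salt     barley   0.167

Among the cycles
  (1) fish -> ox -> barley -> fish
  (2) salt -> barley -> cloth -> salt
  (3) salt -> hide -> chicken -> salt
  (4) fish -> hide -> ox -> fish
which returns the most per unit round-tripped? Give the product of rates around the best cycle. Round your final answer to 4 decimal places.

(1) 2.48 × 0.229 × 1.69 = 0.95978
(2) 0.167 × 6.5 × 0.929 = 1.00843
(3) 0.532 × 0.43 × 3.57 = 0.81667
(4) 1.97 × 1.22 × 0.393 = 0.94454
Highest is cycle (2) at 1.0084 (>1, arbitrage).

1.0084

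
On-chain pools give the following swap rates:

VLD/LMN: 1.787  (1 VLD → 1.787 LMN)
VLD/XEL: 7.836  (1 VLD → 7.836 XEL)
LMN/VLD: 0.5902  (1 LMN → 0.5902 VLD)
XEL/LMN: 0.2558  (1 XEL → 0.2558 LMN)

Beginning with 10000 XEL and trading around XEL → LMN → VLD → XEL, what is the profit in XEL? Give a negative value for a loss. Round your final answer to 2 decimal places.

10000 XEL × 0.2558 = 2558 LMN
2558 LMN × 0.5902 = 1509.7316 VLD
1509.7316 VLD × 7.836 = 11830.2568176 XEL
Net change: 11830.2568176 − 10000 = 1830.2568176 XEL

1830.26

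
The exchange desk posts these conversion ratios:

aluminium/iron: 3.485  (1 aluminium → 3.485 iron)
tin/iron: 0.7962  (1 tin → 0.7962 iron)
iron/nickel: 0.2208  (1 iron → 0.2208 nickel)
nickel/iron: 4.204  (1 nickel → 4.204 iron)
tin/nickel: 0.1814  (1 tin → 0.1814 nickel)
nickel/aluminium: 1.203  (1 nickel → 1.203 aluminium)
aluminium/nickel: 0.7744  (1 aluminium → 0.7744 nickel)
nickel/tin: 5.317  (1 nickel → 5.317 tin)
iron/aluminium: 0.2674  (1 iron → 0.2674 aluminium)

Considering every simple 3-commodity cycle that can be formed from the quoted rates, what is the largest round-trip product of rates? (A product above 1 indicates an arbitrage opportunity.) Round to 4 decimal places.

0.9347

nickel→tin→iron→nickel: 5.317 × 0.7962 × 0.2208 = 0.93473
nickel→aluminium→iron→nickel: 1.203 × 3.485 × 0.2208 = 0.92569
nickel→iron→aluminium→nickel: 4.204 × 0.2674 × 0.7744 = 0.87054
Maximum is nickel→tin→iron→nickel at 0.9347; no arbitrage — every cycle loses value.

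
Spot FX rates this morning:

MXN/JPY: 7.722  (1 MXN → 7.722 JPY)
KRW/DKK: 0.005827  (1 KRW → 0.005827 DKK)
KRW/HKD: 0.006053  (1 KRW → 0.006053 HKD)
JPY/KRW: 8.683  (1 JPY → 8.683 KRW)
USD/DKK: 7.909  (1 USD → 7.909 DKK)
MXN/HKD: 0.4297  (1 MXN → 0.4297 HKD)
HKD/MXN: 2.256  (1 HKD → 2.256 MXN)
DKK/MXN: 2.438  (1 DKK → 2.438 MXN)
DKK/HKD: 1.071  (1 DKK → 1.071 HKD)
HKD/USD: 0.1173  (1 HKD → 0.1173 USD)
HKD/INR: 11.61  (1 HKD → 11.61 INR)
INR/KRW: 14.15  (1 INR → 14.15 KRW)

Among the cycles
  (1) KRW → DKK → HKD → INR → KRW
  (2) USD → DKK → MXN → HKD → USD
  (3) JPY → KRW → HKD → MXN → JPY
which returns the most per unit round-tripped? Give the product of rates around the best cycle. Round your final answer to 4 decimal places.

(1) 0.005827 × 1.071 × 11.61 × 14.15 = 1.02523
(2) 7.909 × 2.438 × 0.4297 × 0.1173 = 0.97189
(3) 8.683 × 0.006053 × 2.256 × 7.722 = 0.91561
Highest is cycle (1) at 1.0252 (>1, arbitrage).

1.0252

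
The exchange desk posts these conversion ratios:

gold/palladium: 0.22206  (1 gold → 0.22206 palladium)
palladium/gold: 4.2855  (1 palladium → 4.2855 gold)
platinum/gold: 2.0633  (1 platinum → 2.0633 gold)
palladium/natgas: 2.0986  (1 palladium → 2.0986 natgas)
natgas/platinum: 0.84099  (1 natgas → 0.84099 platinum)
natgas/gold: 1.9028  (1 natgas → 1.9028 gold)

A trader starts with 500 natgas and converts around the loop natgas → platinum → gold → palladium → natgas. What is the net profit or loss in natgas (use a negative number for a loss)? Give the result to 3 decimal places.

500 natgas × 0.84099 = 420.495 platinum
420.495 platinum × 2.0633 = 867.6073335 gold
867.6073335 gold × 0.22206 = 192.66088447701 palladium
192.66088447701 palladium × 2.0986 = 404.318132163453186 natgas
Net change: 404.318132163453186 − 500 = -95.681867836546814 natgas

-95.682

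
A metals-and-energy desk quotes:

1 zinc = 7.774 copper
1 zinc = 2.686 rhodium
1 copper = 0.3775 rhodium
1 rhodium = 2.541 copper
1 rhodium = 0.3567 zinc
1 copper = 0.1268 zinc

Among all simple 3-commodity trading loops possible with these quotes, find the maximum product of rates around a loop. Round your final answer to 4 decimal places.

1.0468

rhodium→zinc→copper→rhodium: 0.3567 × 7.774 × 0.3775 = 1.04680
rhodium→copper→zinc→rhodium: 2.541 × 0.1268 × 2.686 = 0.86543
Maximum is rhodium→zinc→copper→rhodium at 1.0468; arbitrage exists.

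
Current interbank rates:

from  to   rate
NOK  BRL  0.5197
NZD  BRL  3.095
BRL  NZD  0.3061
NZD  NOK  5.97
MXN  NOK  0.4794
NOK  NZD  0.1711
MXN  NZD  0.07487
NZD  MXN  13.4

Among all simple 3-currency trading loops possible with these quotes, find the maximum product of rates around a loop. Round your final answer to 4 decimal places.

MXN→NOK→NZD→MXN: 0.4794 × 0.1711 × 13.4 = 1.09914
NOK→BRL→NZD→NOK: 0.5197 × 0.3061 × 5.97 = 0.94971
Maximum is MXN→NOK→NZD→MXN at 1.0991; arbitrage exists.

1.0991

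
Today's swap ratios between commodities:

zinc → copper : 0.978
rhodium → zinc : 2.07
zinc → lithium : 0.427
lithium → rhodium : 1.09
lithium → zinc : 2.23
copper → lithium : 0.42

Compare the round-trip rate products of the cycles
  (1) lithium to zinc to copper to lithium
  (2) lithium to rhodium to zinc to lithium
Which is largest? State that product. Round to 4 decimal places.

(1) 2.23 × 0.978 × 0.42 = 0.91599
(2) 1.09 × 2.07 × 0.427 = 0.96344
Highest is cycle (2) at 0.9634 (≤1, no arbitrage).

0.9634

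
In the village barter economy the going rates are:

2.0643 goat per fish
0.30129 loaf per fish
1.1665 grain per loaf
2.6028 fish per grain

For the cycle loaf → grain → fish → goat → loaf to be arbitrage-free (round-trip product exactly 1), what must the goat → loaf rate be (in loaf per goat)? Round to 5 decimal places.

0.15955

Known legs of the cycle: 1.1665 × 2.6028 × 2.0643 = 6.26755788666
For no arbitrage the full-cycle product must be 1, so the missing rate is 1 / 6.26755788666 ≈ 0.1595518.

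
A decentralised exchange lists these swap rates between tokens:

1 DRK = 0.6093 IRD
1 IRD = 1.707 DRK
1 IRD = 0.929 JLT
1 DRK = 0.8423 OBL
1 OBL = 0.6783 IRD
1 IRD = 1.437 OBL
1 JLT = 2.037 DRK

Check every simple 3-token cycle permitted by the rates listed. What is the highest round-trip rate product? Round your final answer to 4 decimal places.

DRK→IRD→JLT→DRK: 0.6093 × 0.929 × 2.037 = 1.15302
DRK→OBL→IRD→DRK: 0.8423 × 0.6783 × 1.707 = 0.97526
Maximum is DRK→IRD→JLT→DRK at 1.1530; arbitrage exists.

1.1530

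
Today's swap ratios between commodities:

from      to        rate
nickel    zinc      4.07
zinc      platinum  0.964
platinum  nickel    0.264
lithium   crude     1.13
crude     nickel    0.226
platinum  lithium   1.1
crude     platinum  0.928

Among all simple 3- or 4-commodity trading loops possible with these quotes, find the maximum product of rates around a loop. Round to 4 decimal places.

1.1535

crude→platinum→lithium→crude: 0.928 × 1.1 × 1.13 = 1.15350
nickel→zinc→platinum→nickel: 4.07 × 0.964 × 0.264 = 1.03580
Maximum is crude→platinum→lithium→crude at 1.1535; arbitrage exists.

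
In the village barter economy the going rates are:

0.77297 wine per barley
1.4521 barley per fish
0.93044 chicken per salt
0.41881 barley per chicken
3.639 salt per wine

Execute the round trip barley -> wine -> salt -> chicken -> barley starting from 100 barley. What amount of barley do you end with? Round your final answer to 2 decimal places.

109.61

100 barley × 0.77297 = 77.297 wine
77.297 wine × 3.639 = 281.283783 salt
281.283783 salt × 0.93044 = 261.71768305452 chicken
261.71768305452 chicken × 0.41881 = 109.6099828400635212 barley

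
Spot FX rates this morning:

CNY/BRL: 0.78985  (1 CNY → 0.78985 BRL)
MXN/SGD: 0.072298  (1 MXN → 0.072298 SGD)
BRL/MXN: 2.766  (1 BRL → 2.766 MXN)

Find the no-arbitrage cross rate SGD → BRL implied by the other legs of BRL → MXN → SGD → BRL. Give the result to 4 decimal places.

5.0006

Known legs of the cycle: 2.766 × 0.072298 = 0.199976268
For no arbitrage the full-cycle product must be 1, so the missing rate is 1 / 0.199976268 ≈ 5.000593.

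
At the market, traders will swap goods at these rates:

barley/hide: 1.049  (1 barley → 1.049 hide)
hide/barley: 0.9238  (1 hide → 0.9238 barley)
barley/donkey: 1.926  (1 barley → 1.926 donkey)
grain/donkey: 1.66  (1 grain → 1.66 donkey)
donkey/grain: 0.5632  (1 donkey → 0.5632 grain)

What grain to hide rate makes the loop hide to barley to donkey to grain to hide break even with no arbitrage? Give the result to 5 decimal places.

Known legs of the cycle: 0.9238 × 1.926 × 0.5632 = 1.00206729216
For no arbitrage the full-cycle product must be 1, so the missing rate is 1 / 1.00206729216 ≈ 0.9979370.

0.99794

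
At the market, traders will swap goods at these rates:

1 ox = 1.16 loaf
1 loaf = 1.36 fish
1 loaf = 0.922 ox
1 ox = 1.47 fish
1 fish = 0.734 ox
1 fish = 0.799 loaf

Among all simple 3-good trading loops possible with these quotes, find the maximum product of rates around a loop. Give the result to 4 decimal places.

loaf→fish→ox→loaf: 1.36 × 0.734 × 1.16 = 1.15796
loaf→ox→fish→loaf: 0.922 × 1.47 × 0.799 = 1.08292
Maximum is loaf→fish→ox→loaf at 1.1580; arbitrage exists.

1.1580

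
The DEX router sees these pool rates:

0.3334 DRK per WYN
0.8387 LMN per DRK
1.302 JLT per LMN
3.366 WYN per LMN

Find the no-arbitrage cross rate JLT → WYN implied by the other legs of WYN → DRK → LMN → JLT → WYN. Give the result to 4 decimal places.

Known legs of the cycle: 0.3334 × 0.8387 × 1.302 = 0.36406859916
For no arbitrage the full-cycle product must be 1, so the missing rate is 1 / 0.36406859916 ≈ 2.746735.

2.7467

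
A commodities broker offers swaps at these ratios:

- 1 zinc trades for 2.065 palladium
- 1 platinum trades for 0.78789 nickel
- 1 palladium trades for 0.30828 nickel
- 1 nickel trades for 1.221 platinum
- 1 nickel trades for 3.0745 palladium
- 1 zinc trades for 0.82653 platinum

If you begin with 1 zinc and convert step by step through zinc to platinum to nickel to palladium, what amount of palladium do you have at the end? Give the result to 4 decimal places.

1 zinc × 0.82653 = 0.82653 platinum
0.82653 platinum × 0.78789 = 0.6512147217 nickel
0.6512147217 nickel × 3.0745 = 2.00215966186665 palladium

2.0022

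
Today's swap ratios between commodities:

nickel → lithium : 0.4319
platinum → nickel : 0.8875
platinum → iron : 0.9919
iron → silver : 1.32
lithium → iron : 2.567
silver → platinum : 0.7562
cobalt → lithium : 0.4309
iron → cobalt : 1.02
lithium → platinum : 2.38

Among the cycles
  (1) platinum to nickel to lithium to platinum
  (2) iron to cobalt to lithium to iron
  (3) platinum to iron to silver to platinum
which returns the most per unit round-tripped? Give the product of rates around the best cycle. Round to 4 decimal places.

(1) 0.8875 × 0.4319 × 2.38 = 0.91228
(2) 1.02 × 0.4309 × 2.567 = 1.12824
(3) 0.9919 × 1.32 × 0.7562 = 0.99010
Highest is cycle (2) at 1.1282 (>1, arbitrage).

1.1282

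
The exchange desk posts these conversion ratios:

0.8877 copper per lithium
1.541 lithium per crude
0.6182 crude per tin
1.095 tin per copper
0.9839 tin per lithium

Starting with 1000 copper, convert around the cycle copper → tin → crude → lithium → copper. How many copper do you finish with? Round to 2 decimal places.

1000 copper × 1.095 = 1095 tin
1095 tin × 0.6182 = 676.929 crude
676.929 crude × 1.541 = 1043.147589 lithium
1043.147589 lithium × 0.8877 = 926.0021147553 copper

926.00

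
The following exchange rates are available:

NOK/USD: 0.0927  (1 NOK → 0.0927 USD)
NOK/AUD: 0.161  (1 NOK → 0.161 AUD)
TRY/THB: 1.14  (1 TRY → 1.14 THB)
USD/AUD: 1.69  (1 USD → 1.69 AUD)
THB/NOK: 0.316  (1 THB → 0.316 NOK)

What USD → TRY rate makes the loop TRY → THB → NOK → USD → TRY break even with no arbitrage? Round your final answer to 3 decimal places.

29.945

Known legs of the cycle: 1.14 × 0.316 × 0.0927 = 0.033394248
For no arbitrage the full-cycle product must be 1, so the missing rate is 1 / 0.033394248 ≈ 29.94528.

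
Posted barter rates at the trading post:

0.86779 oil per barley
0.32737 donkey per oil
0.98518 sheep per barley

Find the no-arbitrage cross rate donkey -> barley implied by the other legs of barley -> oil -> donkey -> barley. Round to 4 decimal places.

3.5200

Known legs of the cycle: 0.86779 × 0.32737 = 0.2840884123
For no arbitrage the full-cycle product must be 1, so the missing rate is 1 / 0.2840884123 ≈ 3.520031.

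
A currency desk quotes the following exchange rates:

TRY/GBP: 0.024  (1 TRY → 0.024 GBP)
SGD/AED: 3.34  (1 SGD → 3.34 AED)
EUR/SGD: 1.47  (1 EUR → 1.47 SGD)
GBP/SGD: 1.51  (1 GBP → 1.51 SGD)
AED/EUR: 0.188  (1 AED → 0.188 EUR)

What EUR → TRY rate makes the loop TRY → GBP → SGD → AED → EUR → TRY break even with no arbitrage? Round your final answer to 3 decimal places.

Known legs of the cycle: 0.024 × 1.51 × 3.34 × 0.188 = 0.0227558208
For no arbitrage the full-cycle product must be 1, so the missing rate is 1 / 0.0227558208 ≈ 43.94480.

43.945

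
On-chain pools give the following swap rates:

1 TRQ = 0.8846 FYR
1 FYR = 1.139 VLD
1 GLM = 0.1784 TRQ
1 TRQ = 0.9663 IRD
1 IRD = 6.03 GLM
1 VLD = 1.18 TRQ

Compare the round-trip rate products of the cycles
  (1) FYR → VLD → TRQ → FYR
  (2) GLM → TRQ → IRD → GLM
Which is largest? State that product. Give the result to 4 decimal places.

1.1889

(1) 1.139 × 1.18 × 0.8846 = 1.18892
(2) 0.1784 × 0.9663 × 6.03 = 1.03950
Highest is cycle (1) at 1.1889 (>1, arbitrage).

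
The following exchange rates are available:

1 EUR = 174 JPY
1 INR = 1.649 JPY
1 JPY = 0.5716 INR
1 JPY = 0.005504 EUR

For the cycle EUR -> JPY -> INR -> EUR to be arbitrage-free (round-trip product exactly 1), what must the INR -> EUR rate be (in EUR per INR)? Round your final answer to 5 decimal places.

Known legs of the cycle: 174 × 0.5716 = 99.4584
For no arbitrage the full-cycle product must be 1, so the missing rate is 1 / 99.4584 ≈ 0.0100545.

0.01005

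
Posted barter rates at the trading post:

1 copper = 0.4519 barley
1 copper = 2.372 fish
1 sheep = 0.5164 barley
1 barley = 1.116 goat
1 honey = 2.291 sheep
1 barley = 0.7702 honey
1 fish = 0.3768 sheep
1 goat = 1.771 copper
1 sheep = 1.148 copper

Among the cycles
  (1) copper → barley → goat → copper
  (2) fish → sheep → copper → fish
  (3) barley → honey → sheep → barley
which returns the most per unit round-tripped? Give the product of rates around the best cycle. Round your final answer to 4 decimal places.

1.0260

(1) 0.4519 × 1.116 × 1.771 = 0.89315
(2) 0.3768 × 1.148 × 2.372 = 1.02605
(3) 0.7702 × 2.291 × 0.5164 = 0.91120
Highest is cycle (2) at 1.0260 (>1, arbitrage).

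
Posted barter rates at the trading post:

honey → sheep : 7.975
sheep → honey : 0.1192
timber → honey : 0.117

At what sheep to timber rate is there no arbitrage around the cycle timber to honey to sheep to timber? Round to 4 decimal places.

Known legs of the cycle: 0.117 × 7.975 = 0.933075
For no arbitrage the full-cycle product must be 1, so the missing rate is 1 / 0.933075 ≈ 1.071725.

1.0717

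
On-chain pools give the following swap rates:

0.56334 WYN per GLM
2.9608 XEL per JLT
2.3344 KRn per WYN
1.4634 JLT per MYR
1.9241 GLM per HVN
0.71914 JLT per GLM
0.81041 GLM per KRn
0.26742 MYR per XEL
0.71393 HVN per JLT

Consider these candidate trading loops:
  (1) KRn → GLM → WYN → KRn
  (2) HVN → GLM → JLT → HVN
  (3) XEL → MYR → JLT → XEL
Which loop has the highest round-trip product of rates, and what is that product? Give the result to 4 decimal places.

(1) 0.81041 × 0.56334 × 2.3344 = 1.06574
(2) 1.9241 × 0.71914 × 0.71393 = 0.98786
(3) 0.26742 × 1.4634 × 2.9608 = 1.15869
Highest is cycle (3) at 1.1587 (>1, arbitrage).

1.1587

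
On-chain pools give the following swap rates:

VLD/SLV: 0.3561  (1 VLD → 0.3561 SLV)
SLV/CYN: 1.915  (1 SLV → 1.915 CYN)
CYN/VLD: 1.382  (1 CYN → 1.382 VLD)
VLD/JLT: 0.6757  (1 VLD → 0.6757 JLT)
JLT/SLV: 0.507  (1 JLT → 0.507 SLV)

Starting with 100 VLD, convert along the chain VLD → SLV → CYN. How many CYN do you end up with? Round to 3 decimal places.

68.193

100 VLD × 0.3561 = 35.61 SLV
35.61 SLV × 1.915 = 68.19315 CYN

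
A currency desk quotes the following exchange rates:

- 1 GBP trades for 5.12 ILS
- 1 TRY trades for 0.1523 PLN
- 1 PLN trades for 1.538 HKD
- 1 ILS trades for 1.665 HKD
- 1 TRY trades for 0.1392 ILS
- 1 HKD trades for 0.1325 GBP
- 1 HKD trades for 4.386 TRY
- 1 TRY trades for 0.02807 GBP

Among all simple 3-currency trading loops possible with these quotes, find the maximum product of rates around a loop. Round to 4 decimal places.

GBP→ILS→HKD→GBP: 5.12 × 1.665 × 0.1325 = 1.12954
PLN→HKD→TRY→PLN: 1.538 × 4.386 × 0.1523 = 1.02737
TRY→ILS→HKD→TRY: 0.1392 × 1.665 × 4.386 = 1.01653
Maximum is GBP→ILS→HKD→GBP at 1.1295; arbitrage exists.

1.1295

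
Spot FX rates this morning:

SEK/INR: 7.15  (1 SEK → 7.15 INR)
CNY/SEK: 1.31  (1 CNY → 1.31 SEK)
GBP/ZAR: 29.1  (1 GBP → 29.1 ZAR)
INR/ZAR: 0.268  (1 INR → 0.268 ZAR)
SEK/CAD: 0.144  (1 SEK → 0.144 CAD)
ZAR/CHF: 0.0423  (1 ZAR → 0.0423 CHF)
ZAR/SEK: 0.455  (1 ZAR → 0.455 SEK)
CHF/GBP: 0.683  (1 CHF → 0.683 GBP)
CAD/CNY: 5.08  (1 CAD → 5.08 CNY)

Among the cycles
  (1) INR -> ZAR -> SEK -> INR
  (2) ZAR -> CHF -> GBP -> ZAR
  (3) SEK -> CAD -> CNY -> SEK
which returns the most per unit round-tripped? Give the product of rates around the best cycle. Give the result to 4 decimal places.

(1) 0.268 × 0.455 × 7.15 = 0.87187
(2) 0.0423 × 0.683 × 29.1 = 0.84073
(3) 0.144 × 5.08 × 1.31 = 0.95829
Highest is cycle (3) at 0.9583 (≤1, no arbitrage).

0.9583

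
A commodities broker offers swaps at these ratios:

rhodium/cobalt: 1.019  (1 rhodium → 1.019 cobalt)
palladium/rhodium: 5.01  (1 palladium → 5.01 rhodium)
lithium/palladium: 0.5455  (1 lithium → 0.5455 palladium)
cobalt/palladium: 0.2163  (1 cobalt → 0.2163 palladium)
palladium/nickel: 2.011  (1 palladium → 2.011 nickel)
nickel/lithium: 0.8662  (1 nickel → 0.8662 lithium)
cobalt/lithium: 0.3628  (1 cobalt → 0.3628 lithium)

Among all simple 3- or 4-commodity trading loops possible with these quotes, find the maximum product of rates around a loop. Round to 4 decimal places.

1.1043

palladium→rhodium→cobalt→palladium: 5.01 × 1.019 × 0.2163 = 1.10425
lithium→palladium→rhodium→cobalt→lithium: 0.5455 × 5.01 × 1.019 × 0.3628 = 1.01035
lithium→palladium→nickel→lithium: 0.5455 × 2.011 × 0.8662 = 0.95022
Maximum is palladium→rhodium→cobalt→palladium at 1.1043; arbitrage exists.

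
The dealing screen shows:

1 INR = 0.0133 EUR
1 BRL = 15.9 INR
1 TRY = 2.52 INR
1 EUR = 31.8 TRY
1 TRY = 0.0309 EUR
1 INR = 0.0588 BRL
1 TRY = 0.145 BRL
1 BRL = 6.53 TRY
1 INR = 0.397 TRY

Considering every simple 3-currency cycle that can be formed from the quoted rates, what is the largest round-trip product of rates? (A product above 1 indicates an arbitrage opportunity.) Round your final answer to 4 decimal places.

TRY→INR→EUR→TRY: 2.52 × 0.0133 × 31.8 = 1.06581
TRY→INR→BRL→TRY: 2.52 × 0.0588 × 6.53 = 0.96759
TRY→BRL→INR→TRY: 0.145 × 15.9 × 0.397 = 0.91528
Maximum is TRY→INR→EUR→TRY at 1.0658; arbitrage exists.

1.0658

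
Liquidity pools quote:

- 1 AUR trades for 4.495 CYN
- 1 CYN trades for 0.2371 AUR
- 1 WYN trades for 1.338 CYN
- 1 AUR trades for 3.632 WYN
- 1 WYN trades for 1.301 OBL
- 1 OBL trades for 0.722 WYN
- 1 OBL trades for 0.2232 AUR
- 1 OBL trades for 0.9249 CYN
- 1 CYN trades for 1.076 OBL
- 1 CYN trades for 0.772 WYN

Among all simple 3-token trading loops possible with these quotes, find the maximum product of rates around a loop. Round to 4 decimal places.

CYN→AUR→WYN→CYN: 0.2371 × 3.632 × 1.338 = 1.15221
CYN→OBL→AUR→CYN: 1.076 × 0.2232 × 4.495 = 1.07953
AUR→WYN→OBL→AUR: 3.632 × 1.301 × 0.2232 = 1.05467
CYN→OBL→WYN→CYN: 1.076 × 0.722 × 1.338 = 1.03945
CYN→WYN→OBL→CYN: 0.772 × 1.301 × 0.9249 = 0.92894
Maximum is CYN→AUR→WYN→CYN at 1.1522; arbitrage exists.

1.1522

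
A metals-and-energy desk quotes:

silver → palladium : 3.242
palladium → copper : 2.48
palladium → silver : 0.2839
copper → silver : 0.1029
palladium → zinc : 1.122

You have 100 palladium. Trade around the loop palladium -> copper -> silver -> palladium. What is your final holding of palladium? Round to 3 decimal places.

82.733

100 palladium × 2.48 = 248 copper
248 copper × 0.1029 = 25.5192 silver
25.5192 silver × 3.242 = 82.7332464 palladium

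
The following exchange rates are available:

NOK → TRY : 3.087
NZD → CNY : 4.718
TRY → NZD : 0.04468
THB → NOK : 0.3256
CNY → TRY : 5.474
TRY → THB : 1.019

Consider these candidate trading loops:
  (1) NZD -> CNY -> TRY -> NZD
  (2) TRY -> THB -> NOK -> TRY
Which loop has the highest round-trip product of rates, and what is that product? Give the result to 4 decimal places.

(1) 4.718 × 5.474 × 0.04468 = 1.15392
(2) 1.019 × 0.3256 × 3.087 = 1.02422
Highest is cycle (1) at 1.1539 (>1, arbitrage).

1.1539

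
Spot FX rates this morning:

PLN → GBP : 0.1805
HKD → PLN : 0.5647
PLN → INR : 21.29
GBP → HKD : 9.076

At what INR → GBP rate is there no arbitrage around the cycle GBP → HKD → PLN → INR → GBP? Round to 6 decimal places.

0.009165

Known legs of the cycle: 9.076 × 0.5647 × 21.29 = 109.115874188
For no arbitrage the full-cycle product must be 1, so the missing rate is 1 / 109.115874188 ≈ 0.00916457.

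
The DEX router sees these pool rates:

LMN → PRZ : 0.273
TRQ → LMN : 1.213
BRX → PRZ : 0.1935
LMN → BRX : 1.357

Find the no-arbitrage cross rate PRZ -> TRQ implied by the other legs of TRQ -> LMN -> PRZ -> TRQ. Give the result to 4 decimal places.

3.0198

Known legs of the cycle: 1.213 × 0.273 = 0.331149
For no arbitrage the full-cycle product must be 1, so the missing rate is 1 / 0.331149 ≈ 3.019789.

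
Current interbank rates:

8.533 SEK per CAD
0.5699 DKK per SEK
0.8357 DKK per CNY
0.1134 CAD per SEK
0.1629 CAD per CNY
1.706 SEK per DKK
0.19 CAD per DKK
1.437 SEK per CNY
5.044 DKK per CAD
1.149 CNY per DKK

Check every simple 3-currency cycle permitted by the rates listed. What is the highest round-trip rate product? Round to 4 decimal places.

SEK→CAD→DKK→SEK: 0.1134 × 5.044 × 1.706 = 0.97581
DKK→CNY→CAD→DKK: 1.149 × 0.1629 × 5.044 = 0.94410
SEK→DKK→CNY→SEK: 0.5699 × 1.149 × 1.437 = 0.94097
SEK→DKK→CAD→SEK: 0.5699 × 0.19 × 8.533 = 0.92396
Maximum is SEK→CAD→DKK→SEK at 0.9758; no arbitrage — every cycle loses value.

0.9758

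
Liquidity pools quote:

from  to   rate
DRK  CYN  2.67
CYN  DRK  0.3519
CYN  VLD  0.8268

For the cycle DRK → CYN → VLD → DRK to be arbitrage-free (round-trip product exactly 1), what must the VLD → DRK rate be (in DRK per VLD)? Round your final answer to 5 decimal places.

0.45299

Known legs of the cycle: 2.67 × 0.8268 = 2.207556
For no arbitrage the full-cycle product must be 1, so the missing rate is 1 / 2.207556 ≈ 0.4529896.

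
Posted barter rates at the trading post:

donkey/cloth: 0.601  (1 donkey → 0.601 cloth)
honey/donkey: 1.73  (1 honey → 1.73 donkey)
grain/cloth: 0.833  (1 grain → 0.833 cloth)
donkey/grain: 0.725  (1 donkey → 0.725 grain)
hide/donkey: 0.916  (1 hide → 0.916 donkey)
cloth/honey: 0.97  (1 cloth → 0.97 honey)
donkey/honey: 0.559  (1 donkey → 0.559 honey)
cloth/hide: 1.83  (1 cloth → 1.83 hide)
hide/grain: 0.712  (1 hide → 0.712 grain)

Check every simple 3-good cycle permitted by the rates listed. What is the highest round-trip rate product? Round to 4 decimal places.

hide→grain→cloth→hide: 0.712 × 0.833 × 1.83 = 1.08537
cloth→honey→donkey→cloth: 0.97 × 1.73 × 0.601 = 1.00854
hide→donkey→cloth→hide: 0.916 × 0.601 × 1.83 = 1.00744
Maximum is hide→grain→cloth→hide at 1.0854; arbitrage exists.

1.0854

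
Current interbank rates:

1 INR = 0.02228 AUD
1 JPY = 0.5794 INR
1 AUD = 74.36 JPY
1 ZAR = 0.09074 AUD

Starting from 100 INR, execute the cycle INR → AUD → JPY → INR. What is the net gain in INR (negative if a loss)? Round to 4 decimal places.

-4.0084

100 INR × 0.02228 = 2.228 AUD
2.228 AUD × 74.36 = 165.67408 JPY
165.67408 JPY × 0.5794 = 95.991561952 INR
Net change: 95.991561952 − 100 = -4.008438048 INR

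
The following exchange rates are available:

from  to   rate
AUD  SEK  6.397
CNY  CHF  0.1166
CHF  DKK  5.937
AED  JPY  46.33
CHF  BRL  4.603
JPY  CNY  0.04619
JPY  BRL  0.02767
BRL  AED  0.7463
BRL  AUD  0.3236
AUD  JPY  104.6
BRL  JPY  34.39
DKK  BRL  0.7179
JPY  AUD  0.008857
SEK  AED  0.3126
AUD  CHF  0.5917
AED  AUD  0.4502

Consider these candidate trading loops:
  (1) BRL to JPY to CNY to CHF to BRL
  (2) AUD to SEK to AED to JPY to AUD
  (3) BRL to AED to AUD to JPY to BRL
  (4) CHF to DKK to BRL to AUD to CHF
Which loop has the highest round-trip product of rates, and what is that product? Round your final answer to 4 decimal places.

0.9724

(1) 34.39 × 0.04619 × 0.1166 × 4.603 = 0.85255
(2) 6.397 × 0.3126 × 46.33 × 0.008857 = 0.82057
(3) 0.7463 × 0.4502 × 104.6 × 0.02767 = 0.97243
(4) 5.937 × 0.7179 × 0.3236 × 0.5917 = 0.81610
Highest is cycle (3) at 0.9724 (≤1, no arbitrage).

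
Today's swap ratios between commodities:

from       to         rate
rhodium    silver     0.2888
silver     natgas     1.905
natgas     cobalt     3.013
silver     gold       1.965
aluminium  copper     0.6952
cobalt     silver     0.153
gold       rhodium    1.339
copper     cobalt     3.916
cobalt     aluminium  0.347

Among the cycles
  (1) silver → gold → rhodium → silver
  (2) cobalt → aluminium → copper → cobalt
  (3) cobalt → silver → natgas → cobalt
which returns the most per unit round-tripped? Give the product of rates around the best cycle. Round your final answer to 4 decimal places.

0.9447

(1) 1.965 × 1.339 × 0.2888 = 0.75987
(2) 0.347 × 0.6952 × 3.916 = 0.94467
(3) 0.153 × 1.905 × 3.013 = 0.87818
Highest is cycle (2) at 0.9447 (≤1, no arbitrage).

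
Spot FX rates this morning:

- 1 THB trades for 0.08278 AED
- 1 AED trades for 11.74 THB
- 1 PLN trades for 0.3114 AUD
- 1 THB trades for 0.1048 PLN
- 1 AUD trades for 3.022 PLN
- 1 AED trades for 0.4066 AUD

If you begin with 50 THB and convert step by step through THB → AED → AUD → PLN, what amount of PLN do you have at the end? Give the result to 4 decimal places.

5.0858

50 THB × 0.08278 = 4.139 AED
4.139 AED × 0.4066 = 1.6829174 AUD
1.6829174 AUD × 3.022 = 5.0857763828 PLN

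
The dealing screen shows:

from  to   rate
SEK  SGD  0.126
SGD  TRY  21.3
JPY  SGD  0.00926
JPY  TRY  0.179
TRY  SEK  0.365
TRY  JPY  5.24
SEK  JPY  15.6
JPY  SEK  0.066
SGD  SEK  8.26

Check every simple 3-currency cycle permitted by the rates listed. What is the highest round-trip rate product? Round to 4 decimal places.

SGD→SEK→JPY→SGD: 8.26 × 15.6 × 0.00926 = 1.19321
SGD→TRY→JPY→SGD: 21.3 × 5.24 × 0.00926 = 1.03353
TRY→SEK→JPY→TRY: 0.365 × 15.6 × 0.179 = 1.01923
SGD→TRY→SEK→SGD: 21.3 × 0.365 × 0.126 = 0.97959
Maximum is SGD→SEK→JPY→SGD at 1.1932; arbitrage exists.

1.1932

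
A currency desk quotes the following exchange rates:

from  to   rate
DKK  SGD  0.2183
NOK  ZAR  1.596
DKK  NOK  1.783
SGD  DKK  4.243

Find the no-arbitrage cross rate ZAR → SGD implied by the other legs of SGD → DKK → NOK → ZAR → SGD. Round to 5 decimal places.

Known legs of the cycle: 4.243 × 1.783 × 1.596 = 12.074169324
For no arbitrage the full-cycle product must be 1, so the missing rate is 1 / 12.074169324 ≈ 0.0828214.

0.08282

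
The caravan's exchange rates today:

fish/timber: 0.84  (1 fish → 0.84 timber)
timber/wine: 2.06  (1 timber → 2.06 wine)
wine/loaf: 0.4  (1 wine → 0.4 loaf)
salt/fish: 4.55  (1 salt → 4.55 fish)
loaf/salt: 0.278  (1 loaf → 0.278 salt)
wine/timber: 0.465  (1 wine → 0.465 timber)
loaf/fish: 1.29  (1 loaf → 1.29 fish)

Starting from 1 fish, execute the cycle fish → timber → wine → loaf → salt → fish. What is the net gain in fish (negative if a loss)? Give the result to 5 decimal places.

-0.12449

1 fish × 0.84 = 0.84 timber
0.84 timber × 2.06 = 1.7304 wine
1.7304 wine × 0.4 = 0.69216 loaf
0.69216 loaf × 0.278 = 0.19242048 salt
0.19242048 salt × 4.55 = 0.875513184 fish
Net change: 0.875513184 − 1 = -0.124486816 fish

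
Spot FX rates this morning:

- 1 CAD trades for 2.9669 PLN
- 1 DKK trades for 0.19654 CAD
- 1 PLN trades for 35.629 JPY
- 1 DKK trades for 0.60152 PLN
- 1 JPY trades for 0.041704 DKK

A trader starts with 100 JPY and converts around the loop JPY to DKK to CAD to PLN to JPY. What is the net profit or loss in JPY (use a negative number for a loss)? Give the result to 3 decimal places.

100 JPY × 0.041704 = 4.1704 DKK
4.1704 DKK × 0.19654 = 0.819650416 CAD
0.819650416 CAD × 2.9669 = 2.4318208192304 PLN
2.4318208192304 PLN × 35.629 = 86.6433439683599216 JPY
Net change: 86.6433439683599216 − 100 = -13.3566560316400784 JPY

-13.357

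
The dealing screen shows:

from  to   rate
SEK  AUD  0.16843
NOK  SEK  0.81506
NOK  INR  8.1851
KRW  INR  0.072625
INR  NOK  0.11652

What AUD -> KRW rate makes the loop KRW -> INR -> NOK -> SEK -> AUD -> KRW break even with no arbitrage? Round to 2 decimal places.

860.80

Known legs of the cycle: 0.072625 × 0.11652 × 0.81506 × 0.16843 = 0.001161704442526887
For no arbitrage the full-cycle product must be 1, so the missing rate is 1 / 0.001161704442526887 ≈ 860.8041.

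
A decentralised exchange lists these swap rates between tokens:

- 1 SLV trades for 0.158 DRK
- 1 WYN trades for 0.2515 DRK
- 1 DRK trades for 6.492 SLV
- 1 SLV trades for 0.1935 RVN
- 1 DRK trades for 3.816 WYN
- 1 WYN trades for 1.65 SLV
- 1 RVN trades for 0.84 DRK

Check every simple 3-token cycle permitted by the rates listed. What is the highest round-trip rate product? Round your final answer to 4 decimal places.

DRK→SLV→RVN→DRK: 6.492 × 0.1935 × 0.84 = 1.05521
WYN→SLV→DRK→WYN: 1.65 × 0.158 × 3.816 = 0.99483
Maximum is DRK→SLV→RVN→DRK at 1.0552; arbitrage exists.

1.0552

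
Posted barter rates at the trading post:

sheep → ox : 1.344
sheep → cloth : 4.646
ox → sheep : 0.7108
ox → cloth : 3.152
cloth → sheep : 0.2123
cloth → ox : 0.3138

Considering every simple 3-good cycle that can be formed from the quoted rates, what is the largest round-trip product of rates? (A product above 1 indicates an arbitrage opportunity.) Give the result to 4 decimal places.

ox→sheep→cloth→ox: 0.7108 × 4.646 × 0.3138 = 1.03629
ox→cloth→sheep→ox: 3.152 × 0.2123 × 1.344 = 0.89936
Maximum is ox→sheep→cloth→ox at 1.0363; arbitrage exists.

1.0363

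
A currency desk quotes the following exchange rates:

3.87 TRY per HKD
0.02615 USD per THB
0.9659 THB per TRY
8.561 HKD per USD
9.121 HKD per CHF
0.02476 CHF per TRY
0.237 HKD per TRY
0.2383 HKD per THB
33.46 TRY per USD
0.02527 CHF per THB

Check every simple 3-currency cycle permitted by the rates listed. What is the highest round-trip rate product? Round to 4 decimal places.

HKD→TRY→THB→HKD: 3.87 × 0.9659 × 0.2383 = 0.89077
HKD→TRY→CHF→HKD: 3.87 × 0.02476 × 9.121 = 0.87399
THB→USD→TRY→THB: 0.02615 × 33.46 × 0.9659 = 0.84514
Maximum is HKD→TRY→THB→HKD at 0.8908; no arbitrage — every cycle loses value.

0.8908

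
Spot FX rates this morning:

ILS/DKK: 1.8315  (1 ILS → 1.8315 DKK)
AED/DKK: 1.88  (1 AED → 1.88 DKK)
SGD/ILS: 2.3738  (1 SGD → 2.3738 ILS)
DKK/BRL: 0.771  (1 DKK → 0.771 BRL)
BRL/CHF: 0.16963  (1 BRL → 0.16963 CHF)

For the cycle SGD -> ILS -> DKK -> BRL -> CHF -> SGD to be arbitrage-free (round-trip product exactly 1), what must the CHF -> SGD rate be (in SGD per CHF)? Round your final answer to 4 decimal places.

1.7587

Known legs of the cycle: 2.3738 × 1.8315 × 0.771 × 0.16963 = 0.568601614683531
For no arbitrage the full-cycle product must be 1, so the missing rate is 1 / 0.568601614683531 ≈ 1.758701.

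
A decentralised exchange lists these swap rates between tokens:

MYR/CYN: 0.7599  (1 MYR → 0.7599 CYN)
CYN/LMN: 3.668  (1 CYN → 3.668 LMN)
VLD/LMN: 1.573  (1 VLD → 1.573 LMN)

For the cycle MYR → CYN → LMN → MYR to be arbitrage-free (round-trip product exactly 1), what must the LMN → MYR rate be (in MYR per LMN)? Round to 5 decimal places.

0.35877

Known legs of the cycle: 0.7599 × 3.668 = 2.7873132
For no arbitrage the full-cycle product must be 1, so the missing rate is 1 / 2.7873132 ≈ 0.3587684.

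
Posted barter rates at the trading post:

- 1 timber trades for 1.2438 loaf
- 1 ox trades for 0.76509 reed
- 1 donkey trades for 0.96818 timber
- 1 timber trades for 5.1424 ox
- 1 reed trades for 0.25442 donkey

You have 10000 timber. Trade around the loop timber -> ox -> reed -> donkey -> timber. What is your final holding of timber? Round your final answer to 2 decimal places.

9691.38

10000 timber × 5.1424 = 51424 ox
51424 ox × 0.76509 = 39343.98816 reed
39343.98816 reed × 0.25442 = 10009.8974676672 donkey
10009.8974676672 donkey × 0.96818 = 9691.382530246029696 timber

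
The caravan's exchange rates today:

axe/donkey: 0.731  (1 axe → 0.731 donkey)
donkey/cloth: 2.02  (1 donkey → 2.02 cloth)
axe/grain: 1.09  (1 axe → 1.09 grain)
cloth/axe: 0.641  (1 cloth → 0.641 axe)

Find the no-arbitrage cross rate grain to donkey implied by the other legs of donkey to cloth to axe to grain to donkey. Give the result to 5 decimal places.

Known legs of the cycle: 2.02 × 0.641 × 1.09 = 1.4113538
For no arbitrage the full-cycle product must be 1, so the missing rate is 1 / 1.4113538 ≈ 0.7085396.

0.70854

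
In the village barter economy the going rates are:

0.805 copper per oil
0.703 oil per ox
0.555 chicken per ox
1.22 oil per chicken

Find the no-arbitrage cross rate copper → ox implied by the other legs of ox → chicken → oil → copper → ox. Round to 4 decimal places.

1.8346

Known legs of the cycle: 0.555 × 1.22 × 0.805 = 0.5450655
For no arbitrage the full-cycle product must be 1, so the missing rate is 1 / 0.5450655 ≈ 1.834642.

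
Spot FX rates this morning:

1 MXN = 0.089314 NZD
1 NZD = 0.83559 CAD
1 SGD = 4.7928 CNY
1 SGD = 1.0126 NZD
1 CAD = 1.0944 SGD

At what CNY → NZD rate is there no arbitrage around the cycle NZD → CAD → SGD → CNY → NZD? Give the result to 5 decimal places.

Known legs of the cycle: 0.83559 × 1.0944 × 4.7928 = 4.3828703589888
For no arbitrage the full-cycle product must be 1, so the missing rate is 1 / 4.3828703589888 ≈ 0.2281610.

0.22816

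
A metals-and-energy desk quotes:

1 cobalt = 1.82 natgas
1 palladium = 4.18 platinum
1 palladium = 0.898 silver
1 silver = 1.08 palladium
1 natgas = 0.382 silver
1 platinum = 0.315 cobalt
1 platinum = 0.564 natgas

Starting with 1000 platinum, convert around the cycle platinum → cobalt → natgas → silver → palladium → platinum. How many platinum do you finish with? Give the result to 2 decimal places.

988.66

1000 platinum × 0.315 = 315 cobalt
315 cobalt × 1.82 = 573.3 natgas
573.3 natgas × 0.382 = 219.0006 silver
219.0006 silver × 1.08 = 236.520648 palladium
236.520648 palladium × 4.18 = 988.65630864 platinum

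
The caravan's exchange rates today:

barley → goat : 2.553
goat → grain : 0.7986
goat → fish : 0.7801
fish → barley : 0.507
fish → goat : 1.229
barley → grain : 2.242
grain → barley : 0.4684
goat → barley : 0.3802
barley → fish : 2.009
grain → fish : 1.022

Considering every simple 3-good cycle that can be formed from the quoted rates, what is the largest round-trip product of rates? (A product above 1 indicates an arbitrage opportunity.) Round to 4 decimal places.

1.1617

fish→barley→grain→fish: 0.507 × 2.242 × 1.022 = 1.16170
fish→barley→goat→fish: 0.507 × 2.553 × 0.7801 = 1.00974
fish→goat→grain→fish: 1.229 × 0.7986 × 1.022 = 1.00307
goat→grain→barley→goat: 0.7986 × 0.4684 × 2.553 = 0.95499
fish→goat→barley→fish: 1.229 × 0.3802 × 2.009 = 0.93874
Maximum is fish→barley→grain→fish at 1.1617; arbitrage exists.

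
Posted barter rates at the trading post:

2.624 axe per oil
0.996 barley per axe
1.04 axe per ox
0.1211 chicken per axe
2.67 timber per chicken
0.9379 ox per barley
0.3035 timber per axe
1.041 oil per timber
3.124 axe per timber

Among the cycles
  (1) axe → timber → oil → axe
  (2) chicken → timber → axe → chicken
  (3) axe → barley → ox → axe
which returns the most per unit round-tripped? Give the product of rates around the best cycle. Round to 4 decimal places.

(1) 0.3035 × 1.041 × 2.624 = 0.82904
(2) 2.67 × 3.124 × 0.1211 = 1.01010
(3) 0.996 × 0.9379 × 1.04 = 0.97151
Highest is cycle (2) at 1.0101 (>1, arbitrage).

1.0101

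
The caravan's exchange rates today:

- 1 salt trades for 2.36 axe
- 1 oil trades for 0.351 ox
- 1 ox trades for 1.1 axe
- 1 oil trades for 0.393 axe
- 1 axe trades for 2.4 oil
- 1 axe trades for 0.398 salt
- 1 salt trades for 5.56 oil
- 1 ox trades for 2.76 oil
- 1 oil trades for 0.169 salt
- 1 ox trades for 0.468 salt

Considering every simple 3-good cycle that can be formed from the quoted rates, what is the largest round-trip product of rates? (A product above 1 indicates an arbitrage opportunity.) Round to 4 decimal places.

oil→salt→axe→oil: 0.169 × 2.36 × 2.4 = 0.95722
ox→axe→oil→ox: 1.1 × 2.4 × 0.351 = 0.92664
ox→salt→oil→ox: 0.468 × 5.56 × 0.351 = 0.91333
oil→axe→salt→oil: 0.393 × 0.398 × 5.56 = 0.86966
Maximum is oil→salt→axe→oil at 0.9572; no arbitrage — every cycle loses value.

0.9572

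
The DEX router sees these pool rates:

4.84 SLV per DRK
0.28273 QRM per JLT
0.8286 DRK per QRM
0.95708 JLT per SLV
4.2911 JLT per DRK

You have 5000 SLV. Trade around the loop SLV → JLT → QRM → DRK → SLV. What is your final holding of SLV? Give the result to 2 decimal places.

5000 SLV × 0.95708 = 4785.4 JLT
4785.4 JLT × 0.28273 = 1352.976142 QRM
1352.976142 QRM × 0.8286 = 1121.0760312612 DRK
1121.0760312612 DRK × 4.84 = 5426.007991304208 SLV

5426.01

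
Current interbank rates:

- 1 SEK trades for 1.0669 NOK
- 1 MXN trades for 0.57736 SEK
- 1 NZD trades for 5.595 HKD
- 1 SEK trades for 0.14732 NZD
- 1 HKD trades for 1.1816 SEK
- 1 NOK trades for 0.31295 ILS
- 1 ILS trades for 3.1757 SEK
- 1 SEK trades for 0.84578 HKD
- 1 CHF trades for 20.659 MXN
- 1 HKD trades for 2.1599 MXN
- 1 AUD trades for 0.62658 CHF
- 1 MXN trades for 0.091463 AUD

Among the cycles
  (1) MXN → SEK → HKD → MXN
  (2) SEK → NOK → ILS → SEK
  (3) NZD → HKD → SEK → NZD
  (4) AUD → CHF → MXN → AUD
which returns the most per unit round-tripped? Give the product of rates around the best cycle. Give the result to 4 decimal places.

1.1839

(1) 0.57736 × 0.84578 × 2.1599 = 1.05472
(2) 1.0669 × 0.31295 × 3.1757 = 1.06032
(3) 5.595 × 1.1816 × 0.14732 = 0.97394
(4) 0.62658 × 20.659 × 0.091463 = 1.18394
Highest is cycle (4) at 1.1839 (>1, arbitrage).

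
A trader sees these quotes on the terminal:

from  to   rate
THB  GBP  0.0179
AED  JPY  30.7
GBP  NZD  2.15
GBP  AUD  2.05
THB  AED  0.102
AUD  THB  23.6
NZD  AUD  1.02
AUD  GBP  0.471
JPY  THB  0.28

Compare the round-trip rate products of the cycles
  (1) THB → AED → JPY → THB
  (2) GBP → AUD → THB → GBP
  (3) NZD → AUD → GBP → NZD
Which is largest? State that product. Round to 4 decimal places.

1.0329

(1) 0.102 × 30.7 × 0.28 = 0.87679
(2) 2.05 × 23.6 × 0.0179 = 0.86600
(3) 1.02 × 0.471 × 2.15 = 1.03290
Highest is cycle (3) at 1.0329 (>1, arbitrage).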